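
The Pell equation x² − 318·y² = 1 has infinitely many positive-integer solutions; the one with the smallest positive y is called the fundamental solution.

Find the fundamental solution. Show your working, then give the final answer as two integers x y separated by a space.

107 6

[17; 1,4,1,34] for √318; ℓ=4 ⇒ convergent index 3
a_0=17:  p_0=17·1+0=17,  q_0=17·0+1=1
…
a_2=4:  p_2=4·18+17=89,  q_2=4·1+1=5
a_3=1:  p_3=1·89+18=107,  q_3=1·5+1=6
(x₁, y₁) = (107, 6);  107² − 318·6² = 1 ✓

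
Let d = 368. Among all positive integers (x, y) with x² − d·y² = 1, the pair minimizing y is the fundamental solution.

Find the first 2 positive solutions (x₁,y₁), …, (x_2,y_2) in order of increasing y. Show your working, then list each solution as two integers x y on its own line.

d=368: √d = [19; 5,2,5,38] (ℓ=4, even), read p_3/q_3
a_0=19:  p_0=19·1+0=19,  q_0=19·0+1=1
a_1=5:  p_1=5·19+1=96,  q_1=5·1+0=5
a_2=2:  p_2=2·96+19=211,  q_2=2·5+1=11
a_3=5:  p_3=5·211+96=1151,  q_3=5·11+5=60
→ (1151, 60).  Check: 1151²=1324801, 368·60²=1324800, difference 1.
(x_2, y_2) = (1151·1151 + 368·60·60, 1151·60 + 60·1151) = (2649601, 138120)

1151 60
2649601 138120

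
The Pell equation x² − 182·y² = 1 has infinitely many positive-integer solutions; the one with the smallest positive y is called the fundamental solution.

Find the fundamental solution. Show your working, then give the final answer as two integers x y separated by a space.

27 2

√182 → a₀=13, period (2,26); ℓ=2 even so k=1
step 0: (13, 1)  from 13·(1,0) + (0,1)
step 1: (27, 2)  from 2·(13,1) + (1,0)
(x₁, y₁) = (27, 2);  27² − 182·2² = 1 ✓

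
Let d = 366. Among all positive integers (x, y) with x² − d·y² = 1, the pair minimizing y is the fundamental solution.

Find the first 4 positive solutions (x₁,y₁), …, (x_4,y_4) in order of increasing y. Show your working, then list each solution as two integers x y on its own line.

907925 47458
1648655611249 86176609300
2993711291685588725 156483795997357542
5436130649005627630680001 284151100961715516031400

[19; 7,1,1,1,2,12,2,1,1,1,7,38] for √366; ℓ=12 ⇒ convergent index 11
a_0=19:  p_0=19·1+0=19,  q_0=19·0+1=1
a_1=7:  p_1=7·19+1=134,  q_1=7·1+0=7
a_2=1:  p_2=1·134+19=153,  q_2=1·7+1=8
a_3=1:  p_3=1·153+134=287,  q_3=1·8+7=15
a_4=1:  p_4=1·287+153=440,  q_4=1·15+8=23
a_5=2:  p_5=2·440+287=1167,  q_5=2·23+15=61
a_6=12:  p_6=12·1167+440=14444,  q_6=12·61+23=755
…
a_8=1:  p_8=1·30055+14444=44499,  q_8=1·1571+755=2326
a_9=1:  p_9=1·44499+30055=74554,  q_9=1·2326+1571=3897
a_10=1:  p_10=1·74554+44499=119053,  q_10=1·3897+2326=6223
a_11=7:  p_11=7·119053+74554=907925,  q_11=7·6223+3897=47458
(x₁, y₁) = (907925, 47458);  907925² − 366·47458² = 1 ✓
(x_2, y_2) = (907925·907925 + 366·47458·47458, 907925·47458 + 47458·907925) = (1648655611249, 86176609300)
(x_3, y_3) = (907925·1648655611249 + 366·47458·86176609300, 907925·86176609300 + 47458·1648655611249) = (2993711291685588725, 156483795997357542)
(x_4, y_4) = (907925·2993711291685588725 + 366·47458·156483795997357542, 907925·156483795997357542 + 47458·2993711291685588725) = (5436130649005627630680001, 284151100961715516031400)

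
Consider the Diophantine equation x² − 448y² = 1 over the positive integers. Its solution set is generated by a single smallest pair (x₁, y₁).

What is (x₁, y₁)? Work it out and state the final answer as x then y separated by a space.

√448 → a₀=21, period (6,42); ℓ=2 even so k=1
a_0=21:  p_0=21·1+0=21,  q_0=21·0+1=1
a_1=6:  p_1=6·21+1=127,  q_1=6·1+0=6
fundamental: x₁=127, y₁=6  (since 16129 − 448·36 = 1)

127 6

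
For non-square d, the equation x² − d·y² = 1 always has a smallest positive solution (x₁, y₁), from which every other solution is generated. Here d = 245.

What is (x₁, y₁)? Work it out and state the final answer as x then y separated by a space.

√245 = [15; 1,1,1,7,6,7,1,1,1,30, …], period ℓ=10 (even) → k=9
k=0  a_k=15  p_k/q_k = 15/1
k=1  a_k=1  p_k/q_k = 16/1
…
k=5  a_k=6  p_k/q_k = 2207/141
…
k=7  a_k=1  p_k/q_k = 18016/1151
k=8  a_k=1  p_k/q_k = 33825/2161
k=9  a_k=1  p_k/q_k = 51841/3312
fundamental: x₁=51841, y₁=3312  (since 2687489281 − 245·10969344 = 1)

51841 3312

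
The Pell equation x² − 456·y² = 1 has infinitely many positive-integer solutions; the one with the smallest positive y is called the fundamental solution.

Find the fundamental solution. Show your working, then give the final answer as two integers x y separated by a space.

d=456: √d = [21; 2,1,4,1,2,42] (ℓ=6, even), read p_5/q_5
a_0=21:  p_0=21·1+0=21,  q_0=21·0+1=1
a_1=2:  p_1=2·21+1=43,  q_1=2·1+0=2
a_2=1:  p_2=1·43+21=64,  q_2=1·2+1=3
a_3=4:  p_3=4·64+43=299,  q_3=4·3+2=14
a_4=1:  p_4=1·299+64=363,  q_4=1·14+3=17
a_5=2:  p_5=2·363+299=1025,  q_5=2·17+14=48
→ (1025, 48).  Check: 1025²=1050625, 456·48²=1050624, difference 1.

1025 48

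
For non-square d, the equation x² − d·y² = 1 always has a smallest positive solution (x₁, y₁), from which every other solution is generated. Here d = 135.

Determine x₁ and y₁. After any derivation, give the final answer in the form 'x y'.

√135 → a₀=11, period (1,1,1,1,1,1,1,22); ℓ=8 even so k=7
a_0=11:  p_0=11·1+0=11,  q_0=11·0+1=1
a_1=1:  p_1=1·11+1=12,  q_1=1·1+0=1
a_2=1:  p_2=1·12+11=23,  q_2=1·1+1=2
…
a_4=1:  p_4=1·35+23=58,  q_4=1·3+2=5
a_5=1:  p_5=1·58+35=93,  q_5=1·5+3=8
a_6=1:  p_6=1·93+58=151,  q_6=1·8+5=13
a_7=1:  p_7=1·151+93=244,  q_7=1·13+8=21
fundamental: x₁=244, y₁=21  (since 59536 − 135·441 = 1)

244 21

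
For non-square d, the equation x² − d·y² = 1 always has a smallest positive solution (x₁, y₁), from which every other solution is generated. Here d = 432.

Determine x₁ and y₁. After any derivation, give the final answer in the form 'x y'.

1351 65

√432 = [20; 1,3,1,1,1,3,1,40, …], period ℓ=8 (even) → k=7
step 0: (20, 1)  from 20·(1,0) + (0,1)
…
step 2: (83, 4)  from 3·(21,1) + (20,1)
…
step 4: (187, 9)  from 1·(104,5) + (83,4)
step 5: (291, 14)  from 1·(187,9) + (104,5)
step 6: (1060, 51)  from 3·(291,14) + (187,9)
step 7: (1351, 65)  from 1·(1060,51) + (291,14)
(x₁, y₁) = (1351, 65);  1351² − 432·65² = 1 ✓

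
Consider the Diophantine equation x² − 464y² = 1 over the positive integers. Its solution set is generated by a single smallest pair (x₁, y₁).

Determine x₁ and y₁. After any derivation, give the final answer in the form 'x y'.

9801 455

d=464: √d = [21; 1,1,5,1,1,1,5,1,1,42] (ℓ=10, even), read p_9/q_9
k=0  a_k=21  p_k/q_k = 21/1
…
k=3  a_k=5  p_k/q_k = 237/11
…
k=7  a_k=5  p_k/q_k = 4502/209
k=8  a_k=1  p_k/q_k = 5299/246
k=9  a_k=1  p_k/q_k = 9801/455
→ (9801, 455).  Check: 9801²=96059601, 464·455²=96059600, difference 1.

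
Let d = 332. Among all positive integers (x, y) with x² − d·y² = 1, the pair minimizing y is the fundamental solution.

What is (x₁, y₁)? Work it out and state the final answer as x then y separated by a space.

13447 738

√332 = [18; 4,1,1,8,1,1,4,36, …], period ℓ=8 (even) → k=7
a_0=18:  p_0=18·1+0=18,  q_0=18·0+1=1
a_1=4:  p_1=4·18+1=73,  q_1=4·1+0=4
a_2=1:  p_2=1·73+18=91,  q_2=1·4+1=5
…
a_6=1:  p_6=1·1567+1403=2970,  q_6=1·86+77=163
a_7=4:  p_7=4·2970+1567=13447,  q_7=4·163+86=738
fundamental: x₁=13447, y₁=738  (since 180821809 − 332·544644 = 1)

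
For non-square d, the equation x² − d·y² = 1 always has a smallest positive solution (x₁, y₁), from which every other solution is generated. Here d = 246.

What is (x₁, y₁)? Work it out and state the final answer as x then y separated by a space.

[15; 1,2,5,1,14,1,5,2,1,30] for √246; ℓ=10 ⇒ convergent index 9
a_0=15:  p_0=15·1+0=15,  q_0=15·0+1=1
a_1=1:  p_1=1·15+1=16,  q_1=1·1+0=1
a_2=2:  p_2=2·16+15=47,  q_2=2·1+1=3
…
a_5=14:  p_5=14·298+251=4423,  q_5=14·19+16=282
a_6=1:  p_6=1·4423+298=4721,  q_6=1·282+19=301
…
a_8=2:  p_8=2·28028+4721=60777,  q_8=2·1787+301=3875
a_9=1:  p_9=1·60777+28028=88805,  q_9=1·3875+1787=5662
(x₁, y₁) = (88805, 5662);  88805² − 246·5662² = 1 ✓

88805 5662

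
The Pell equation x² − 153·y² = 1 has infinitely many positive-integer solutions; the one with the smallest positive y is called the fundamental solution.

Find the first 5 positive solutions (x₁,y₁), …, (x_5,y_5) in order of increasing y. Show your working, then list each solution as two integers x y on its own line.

[12; 2,1,2,2,2,1,2,24] for √153; ℓ=8 ⇒ convergent index 7
step 0: (12, 1)  from 12·(1,0) + (0,1)
…
step 2: (37, 3)  from 1·(25,2) + (12,1)
…
step 4: (235, 19)  from 2·(99,8) + (37,3)
…
step 6: (804, 65)  from 1·(569,46) + (235,19)
step 7: (2177, 176)  from 2·(804,65) + (569,46)
→ (2177, 176).  Check: 2177²=4739329, 153·176²=4739328, difference 1.
k=2:  x_2 = 2177·2177+153·176·176 = 9478657,  y_2 = 2177·176+176·2177 = 766304
k=3:  x_3 = 2177·9478657+153·176·766304 = 41270070401,  y_3 = 2177·766304+176·9478657 = 3336487440
k=4:  x_4 = 2177·41270070401+153·176·3336487440 = 179689877047297,  y_4 = 2177·3336487440+176·41270070401 = 14527065547456
k=5:  x_5 = 2177·179689877047297+153·176·14527065547456 = 782369683393860737,  y_5 = 2177·14527065547456+176·179689877047297 = 63250840057135984

2177 176
9478657 766304
41270070401 3336487440
179689877047297 14527065547456
782369683393860737 63250840057135984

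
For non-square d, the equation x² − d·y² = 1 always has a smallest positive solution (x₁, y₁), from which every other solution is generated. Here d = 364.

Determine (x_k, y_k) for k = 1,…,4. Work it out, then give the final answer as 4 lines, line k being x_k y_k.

√364 → a₀=19, period (12,1,2,3,1,8,1,3,2,1,12,38); ℓ=12 even so k=11
a_0=19:  p_0=19·1+0=19,  q_0=19·0+1=1
…
a_7=1:  p_7=1·27607+3148=30755,  q_7=1·1447+165=1612
a_8=3:  p_8=3·30755+27607=119872,  q_8=3·1612+1447=6283
a_9=2:  p_9=2·119872+30755=270499,  q_9=2·6283+1612=14178
a_10=1:  p_10=1·270499+119872=390371,  q_10=1·14178+6283=20461
a_11=12:  p_11=12·390371+270499=4954951,  q_11=12·20461+14178=259710
fundamental: x₁=4954951, y₁=259710  (since 24551539412401 − 364·67449284100 = 1)
n=2: (4954951,259710)∘(4954951,259710) = (4954951·4954951+364·259710·259710, 4954951·259710+259710·4954951) = (49103078824801,2573700648420)
n=3: (49103078824801,2573700648420)∘(4954951,259710) = (4954951·49103078824801+364·259710·2573700648420, 4954951·2573700648420+259710·49103078824801) = (486606699052048124551,25505121203178395130)
n=4: (486606699052048124551,25505121203178395130)∘(4954951,259710) = (4954951·486606699052048124551+364·259710·25505121203178395130, 4954951·25505121203178395130+259710·486606699052048124551) = (4822224700149240710505379201,252753251621617410554928840)

4954951 259710
49103078824801 2573700648420
486606699052048124551 25505121203178395130
4822224700149240710505379201 252753251621617410554928840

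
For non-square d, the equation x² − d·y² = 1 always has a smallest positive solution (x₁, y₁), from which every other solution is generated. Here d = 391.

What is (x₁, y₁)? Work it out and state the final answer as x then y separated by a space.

[19; 1,3,2,2,1,…,3,1,38] for √391; ℓ=16 ⇒ convergent index 15
i=0: a=19 ⇒ p=19, q=1
i=1: a=1 ⇒ p=20, q=1
…
i=4: a=2 ⇒ p=435, q=22
i=5: a=1 ⇒ p=613, q=31
i=6: a=1 ⇒ p=1048, q=53
…
i=8: a=19 ⇒ p=52519, q=2656
i=9: a=2 ⇒ p=107747, q=5449
i=10: a=1 ⇒ p=160266, q=8105
i=11: a=1 ⇒ p=268013, q=13554
…
i=13: a=2 ⇒ p=1660597, q=83980
i=14: a=3 ⇒ p=5678083, q=287153
i=15: a=1 ⇒ p=7338680, q=371133
(x₁, y₁) = (7338680, 371133);  7338680² − 391·371133² = 1 ✓

7338680 371133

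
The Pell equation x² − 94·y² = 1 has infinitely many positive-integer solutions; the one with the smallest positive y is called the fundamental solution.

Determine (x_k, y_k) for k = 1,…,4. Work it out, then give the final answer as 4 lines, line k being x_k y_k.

2143295 221064
9187426914049 947610731760
39382732335491159615 4062018686654877336
168817626601983862467148801 17412208682026983028992480

d=94: √d = [9; 1,2,3,1,1,…,2,1,18] (ℓ=16, even), read p_15/q_15
k=0  a_k=9  p_k/q_k = 9/1
…
k=7  a_k=1  p_k/q_k = 1464/151
k=8  a_k=8  p_k/q_k = 12953/1336
…
k=10  a_k=5  p_k/q_k = 85038/8771
k=11  a_k=1  p_k/q_k = 99455/10258
k=12  a_k=1  p_k/q_k = 184493/19029
k=13  a_k=3  p_k/q_k = 652934/67345
k=14  a_k=2  p_k/q_k = 1490361/153719
k=15  a_k=1  p_k/q_k = 2143295/221064
fundamental: x₁=2143295, y₁=221064  (since 4593713457025 − 94·48869292096 = 1)
k=2:  x_2 = 2143295·2143295+94·221064·221064 = 9187426914049,  y_2 = 2143295·221064+221064·2143295 = 947610731760
k=3:  x_3 = 2143295·9187426914049+94·221064·947610731760 = 39382732335491159615,  y_3 = 2143295·947610731760+221064·9187426914049 = 4062018686654877336
k=4:  x_4 = 2143295·39382732335491159615+94·221064·4062018686654877336 = 168817626601983862467148801,  y_4 = 2143295·4062018686654877336+221064·39382732335491159615 = 17412208682026983028992480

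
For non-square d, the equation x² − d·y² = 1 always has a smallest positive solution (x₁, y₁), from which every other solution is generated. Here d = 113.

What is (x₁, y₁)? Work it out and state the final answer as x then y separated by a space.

1204353 113296

√113 → a₀=10, period (1,1,1,2,2,1,1,1,20); ℓ=9 odd so k=17
k=0  a_k=10  p_k/q_k = 10/1
…
k=4  a_k=2  p_k/q_k = 85/8
k=5  a_k=2  p_k/q_k = 202/19
k=6  a_k=1  p_k/q_k = 287/27
…
k=8  a_k=1  p_k/q_k = 776/73
k=9  a_k=20  p_k/q_k = 16009/1506
k=10  a_k=1  p_k/q_k = 16785/1579
…
k=13  a_k=2  p_k/q_k = 131952/12413
…
k=16  a_k=1  p_k/q_k = 758918/71393
k=17  a_k=1  p_k/q_k = 1204353/113296
(x₁, y₁) = (1204353, 113296);  1204353² − 113·113296² = 1 ✓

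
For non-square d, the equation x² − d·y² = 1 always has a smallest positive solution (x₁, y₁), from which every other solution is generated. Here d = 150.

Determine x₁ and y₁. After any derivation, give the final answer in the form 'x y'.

√150 = [12; 4,24, …], period ℓ=2 (even) → k=1
k=0  a_k=12  p_k/q_k = 12/1
k=1  a_k=4  p_k/q_k = 49/4
fundamental: x₁=49, y₁=4  (since 2401 − 150·16 = 1)

49 4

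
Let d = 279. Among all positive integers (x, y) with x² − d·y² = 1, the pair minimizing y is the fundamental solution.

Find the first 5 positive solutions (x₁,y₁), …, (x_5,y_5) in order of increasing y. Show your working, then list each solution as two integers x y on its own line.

[16; 1,2,2,1,2,2,1,32] for √279; ℓ=8 ⇒ convergent index 7
i=0: a=16 ⇒ p=16, q=1
i=1: a=1 ⇒ p=17, q=1
i=2: a=2 ⇒ p=50, q=3
…
i=5: a=2 ⇒ p=451, q=27
i=6: a=2 ⇒ p=1069, q=64
i=7: a=1 ⇒ p=1520, q=91
→ (1520, 91).  Check: 1520²=2310400, 279·91²=2310399, difference 1.
k=2:  x_2 = 1520·1520+279·91·91 = 4620799,  y_2 = 1520·91+91·1520 = 276640
k=3:  x_3 = 1520·4620799+279·91·276640 = 14047227440,  y_3 = 1520·276640+91·4620799 = 840985509
k=4:  x_4 = 1520·14047227440+279·91·840985509 = 42703566796801,  y_4 = 1520·840985509+91·14047227440 = 2556595670720
k=5:  x_5 = 1520·42703566796801+279·91·2556595670720 = 129818829015047600,  y_5 = 1520·2556595670720+91·42703566796801 = 7772049998003291

1520 91
4620799 276640
14047227440 840985509
42703566796801 2556595670720
129818829015047600 7772049998003291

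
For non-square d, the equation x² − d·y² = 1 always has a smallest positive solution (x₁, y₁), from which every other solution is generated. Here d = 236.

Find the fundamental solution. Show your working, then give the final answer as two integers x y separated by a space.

561799 36570

√236 → a₀=15, period (2,1,3,5,1,6,1,5,3,1,2,30); ℓ=12 even so k=11
step 0: (15, 1)  from 15·(1,0) + (0,1)
…
step 2: (46, 3)  from 1·(31,2) + (15,1)
…
step 5: (1060, 69)  from 1·(891,58) + (169,11)
step 6: (7251, 472)  from 6·(1060,69) + (891,58)
…
step 8: (48806, 3177)  from 5·(8311,541) + (7251,472)
step 9: (154729, 10072)  from 3·(48806,3177) + (8311,541)
step 10: (203535, 13249)  from 1·(154729,10072) + (48806,3177)
step 11: (561799, 36570)  from 2·(203535,13249) + (154729,10072)
(x₁, y₁) = (561799, 36570);  561799² − 236·36570² = 1 ✓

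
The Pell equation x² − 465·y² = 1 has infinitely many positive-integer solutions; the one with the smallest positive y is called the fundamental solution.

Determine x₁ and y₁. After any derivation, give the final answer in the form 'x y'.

15871 736

√465 = [21; 1,1,3,2,2,2,3,1,1,42, …], period ℓ=10 (even) → k=9
i=0: a=21 ⇒ p=21, q=1
i=1: a=1 ⇒ p=22, q=1
i=2: a=1 ⇒ p=43, q=2
i=3: a=3 ⇒ p=151, q=7
…
i=5: a=2 ⇒ p=841, q=39
…
i=8: a=1 ⇒ p=8949, q=415
i=9: a=1 ⇒ p=15871, q=736
(x₁, y₁) = (15871, 736);  15871² − 465·736² = 1 ✓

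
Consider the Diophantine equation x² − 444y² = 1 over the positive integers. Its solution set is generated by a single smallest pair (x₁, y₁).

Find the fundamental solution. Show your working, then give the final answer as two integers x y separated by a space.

295 14

[21; 14,42] for √444; ℓ=2 ⇒ convergent index 1
k=0  a_k=21  p_k/q_k = 21/1
k=1  a_k=14  p_k/q_k = 295/14
(x₁, y₁) = (295, 14);  295² − 444·14² = 1 ✓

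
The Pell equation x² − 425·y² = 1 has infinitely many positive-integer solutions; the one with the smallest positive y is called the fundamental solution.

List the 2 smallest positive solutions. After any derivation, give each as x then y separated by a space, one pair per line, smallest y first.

d=425: √d = [20; 1,1,1,1,1,1,40] (ℓ=7, odd), read p_13/q_13
k=0  a_k=20  p_k/q_k = 20/1
k=1  a_k=1  p_k/q_k = 21/1
k=2  a_k=1  p_k/q_k = 41/2
…
k=4  a_k=1  p_k/q_k = 103/5
k=5  a_k=1  p_k/q_k = 165/8
k=6  a_k=1  p_k/q_k = 268/13
k=7  a_k=40  p_k/q_k = 10885/528
k=8  a_k=1  p_k/q_k = 11153/541
k=9  a_k=1  p_k/q_k = 22038/1069
k=10  a_k=1  p_k/q_k = 33191/1610
…
k=12  a_k=1  p_k/q_k = 88420/4289
k=13  a_k=1  p_k/q_k = 143649/6968
(x₁, y₁) = (143649, 6968);  143649² − 425·6968² = 1 ✓
(143649+6968√425)^2 = 41270070401 + 2001892464√425

143649 6968
41270070401 2001892464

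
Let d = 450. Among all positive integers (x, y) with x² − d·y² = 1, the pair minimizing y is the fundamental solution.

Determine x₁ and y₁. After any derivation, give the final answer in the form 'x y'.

19601 924

√450 = [21; 4,1,2,4,2,1,4,42, …], period ℓ=8 (even) → k=7
i=0: a=21 ⇒ p=21, q=1
i=1: a=4 ⇒ p=85, q=4
i=2: a=1 ⇒ p=106, q=5
i=3: a=2 ⇒ p=297, q=14
i=4: a=4 ⇒ p=1294, q=61
i=5: a=2 ⇒ p=2885, q=136
i=6: a=1 ⇒ p=4179, q=197
i=7: a=4 ⇒ p=19601, q=924
fundamental: x₁=19601, y₁=924  (since 384199201 − 450·853776 = 1)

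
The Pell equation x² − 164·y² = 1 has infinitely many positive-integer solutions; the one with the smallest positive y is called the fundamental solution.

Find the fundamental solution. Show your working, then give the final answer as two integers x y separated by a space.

[12; 1,4,6,4,1,24] for √164; ℓ=6 ⇒ convergent index 5
a_0=12:  p_0=12·1+0=12,  q_0=12·0+1=1
a_1=1:  p_1=1·12+1=13,  q_1=1·1+0=1
a_2=4:  p_2=4·13+12=64,  q_2=4·1+1=5
…
a_4=4:  p_4=4·397+64=1652,  q_4=4·31+5=129
a_5=1:  p_5=1·1652+397=2049,  q_5=1·129+31=160
fundamental: x₁=2049, y₁=160  (since 4198401 − 164·25600 = 1)

2049 160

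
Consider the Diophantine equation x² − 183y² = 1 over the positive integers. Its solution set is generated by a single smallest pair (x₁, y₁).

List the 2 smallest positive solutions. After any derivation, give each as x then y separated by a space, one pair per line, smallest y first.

487 36
474337 35064

√183 → a₀=13, period (1,1,8,1,1,26); ℓ=6 even so k=5
k=0  a_k=13  p_k/q_k = 13/1
k=1  a_k=1  p_k/q_k = 14/1
…
k=3  a_k=8  p_k/q_k = 230/17
k=4  a_k=1  p_k/q_k = 257/19
k=5  a_k=1  p_k/q_k = 487/36
→ (487, 36).  Check: 487²=237169, 183·36²=237168, difference 1.
k=2:  x_2 = 487·487+183·36·36 = 474337,  y_2 = 487·36+36·487 = 35064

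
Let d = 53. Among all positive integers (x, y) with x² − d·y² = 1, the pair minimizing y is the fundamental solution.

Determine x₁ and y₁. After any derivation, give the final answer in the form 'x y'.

d=53: √d = [7; 3,1,1,3,14] (ℓ=5, odd), read p_9/q_9
i=0: a=7 ⇒ p=7, q=1
…
i=2: a=1 ⇒ p=29, q=4
…
i=8: a=1 ⇒ p=18557, q=2549
i=9: a=3 ⇒ p=66249, q=9100
→ (66249, 9100).  Check: 66249²=4388930001, 53·9100²=4388930000, difference 1.

66249 9100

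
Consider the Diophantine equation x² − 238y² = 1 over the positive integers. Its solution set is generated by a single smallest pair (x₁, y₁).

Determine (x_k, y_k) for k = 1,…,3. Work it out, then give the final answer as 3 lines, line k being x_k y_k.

11663 756
272051137 17634456
6345864809999 411341319900

[15; 2,2,1,14,1,2,2,30] for √238; ℓ=8 ⇒ convergent index 7
k=0  a_k=15  p_k/q_k = 15/1
…
k=3  a_k=1  p_k/q_k = 108/7
k=4  a_k=14  p_k/q_k = 1589/103
k=5  a_k=1  p_k/q_k = 1697/110
k=6  a_k=2  p_k/q_k = 4983/323
k=7  a_k=2  p_k/q_k = 11663/756
(x₁, y₁) = (11663, 756);  11663² − 238·756² = 1 ✓
(11663+756√238)^2 = 272051137 + 17634456√238
(11663+756√238)^3 = 6345864809999 + 411341319900√238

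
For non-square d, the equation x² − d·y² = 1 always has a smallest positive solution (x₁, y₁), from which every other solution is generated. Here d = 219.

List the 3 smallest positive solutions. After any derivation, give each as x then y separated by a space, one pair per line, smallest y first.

74 5
10951 740
1620674 109515

d=219: √d = [14; 1,3,1,28] (ℓ=4, even), read p_3/q_3
i=0: a=14 ⇒ p=14, q=1
…
i=2: a=3 ⇒ p=59, q=4
i=3: a=1 ⇒ p=74, q=5
(x₁, y₁) = (74, 5);  74² − 219·5² = 1 ✓
(74+5√219)^2 = 10951 + 740√219
(74+5√219)^3 = 1620674 + 109515√219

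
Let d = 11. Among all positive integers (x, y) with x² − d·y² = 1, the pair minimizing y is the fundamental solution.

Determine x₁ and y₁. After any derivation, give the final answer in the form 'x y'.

√11 = [3; 3,6, …], period ℓ=2 (even) → k=1
step 0: (3, 1)  from 3·(1,0) + (0,1)
step 1: (10, 3)  from 3·(3,1) + (1,0)
fundamental: x₁=10, y₁=3  (since 100 − 11·9 = 1)

10 3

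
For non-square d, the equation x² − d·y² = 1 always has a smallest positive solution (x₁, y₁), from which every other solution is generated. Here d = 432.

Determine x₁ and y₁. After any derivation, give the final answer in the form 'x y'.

1351 65

d=432: √d = [20; 1,3,1,1,1,3,1,40] (ℓ=8, even), read p_7/q_7
a_0=20:  p_0=20·1+0=20,  q_0=20·0+1=1
a_1=1:  p_1=1·20+1=21,  q_1=1·1+0=1
…
a_3=1:  p_3=1·83+21=104,  q_3=1·4+1=5
…
a_6=3:  p_6=3·291+187=1060,  q_6=3·14+9=51
a_7=1:  p_7=1·1060+291=1351,  q_7=1·51+14=65
fundamental: x₁=1351, y₁=65  (since 1825201 − 432·4225 = 1)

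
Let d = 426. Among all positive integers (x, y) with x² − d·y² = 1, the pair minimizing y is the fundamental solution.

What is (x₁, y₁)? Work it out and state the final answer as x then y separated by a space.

88751 4300

√426 = [20; 1,1,1,3,2,6,2,3,1,1,1,40, …], period ℓ=12 (even) → k=11
a_0=20:  p_0=20·1+0=20,  q_0=20·0+1=1
…
a_5=2:  p_5=2·227+62=516,  q_5=2·11+3=25
a_6=6:  p_6=6·516+227=3323,  q_6=6·25+11=161
a_7=2:  p_7=2·3323+516=7162,  q_7=2·161+25=347
a_8=3:  p_8=3·7162+3323=24809,  q_8=3·347+161=1202
a_9=1:  p_9=1·24809+7162=31971,  q_9=1·1202+347=1549
a_10=1:  p_10=1·31971+24809=56780,  q_10=1·1549+1202=2751
a_11=1:  p_11=1·56780+31971=88751,  q_11=1·2751+1549=4300
→ (88751, 4300).  Check: 88751²=7876740001, 426·4300²=7876740000, difference 1.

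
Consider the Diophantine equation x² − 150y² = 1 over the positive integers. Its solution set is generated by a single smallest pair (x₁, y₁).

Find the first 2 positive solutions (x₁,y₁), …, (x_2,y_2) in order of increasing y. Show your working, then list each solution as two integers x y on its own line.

[12; 4,24] for √150; ℓ=2 ⇒ convergent index 1
a_0=12:  p_0=12·1+0=12,  q_0=12·0+1=1
a_1=4:  p_1=4·12+1=49,  q_1=4·1+0=4
fundamental: x₁=49, y₁=4  (since 2401 − 150·16 = 1)
(x_2, y_2) = (49·49 + 150·4·4, 49·4 + 4·49) = (4801, 392)

49 4
4801 392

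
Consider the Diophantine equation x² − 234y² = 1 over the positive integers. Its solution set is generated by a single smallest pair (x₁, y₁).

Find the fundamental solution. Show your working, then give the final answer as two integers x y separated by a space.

d=234: √d = [15; 3,2,1,2,1,2,3,30] (ℓ=8, even), read p_7/q_7
k=0  a_k=15  p_k/q_k = 15/1
k=1  a_k=3  p_k/q_k = 46/3
…
k=5  a_k=1  p_k/q_k = 566/37
k=6  a_k=2  p_k/q_k = 1545/101
k=7  a_k=3  p_k/q_k = 5201/340
(x₁, y₁) = (5201, 340);  5201² − 234·340² = 1 ✓

5201 340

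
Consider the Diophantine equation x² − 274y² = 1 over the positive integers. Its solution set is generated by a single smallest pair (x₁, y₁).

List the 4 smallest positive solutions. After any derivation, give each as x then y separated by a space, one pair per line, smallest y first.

3959299 239190
31352097142801 1894049455620
248264653730785753699 14998216231173381570
1965907990503261255572251201 118764845051735182903983240

√274 → a₀=16, period (1,1,4,4,1,1,32); ℓ=7 odd so k=13
step 0: (16, 1)  from 16·(1,0) + (0,1)
step 1: (17, 1)  from 1·(16,1) + (1,0)
…
step 5: (778, 47)  from 1·(629,38) + (149,9)
…
step 12: (2189276, 132259)  from 1·(1770023,106931) + (419253,25328)
step 13: (3959299, 239190)  from 1·(2189276,132259) + (1770023,106931)
fundamental: x₁=3959299, y₁=239190  (since 15676048571401 − 274·57211856100 = 1)
(3959299+239190√274)^2 = 31352097142801 + 1894049455620√274
(3959299+239190√274)^3 = 248264653730785753699 + 14998216231173381570√274
(3959299+239190√274)^4 = 1965907990503261255572251201 + 118764845051735182903983240√274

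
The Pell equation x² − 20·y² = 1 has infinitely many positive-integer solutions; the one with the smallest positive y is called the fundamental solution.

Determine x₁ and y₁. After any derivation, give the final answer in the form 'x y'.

9 2

d=20: √d = [4; 2,8] (ℓ=2, even), read p_1/q_1
i=0: a=4 ⇒ p=4, q=1
i=1: a=2 ⇒ p=9, q=2
(x₁, y₁) = (9, 2);  9² − 20·2² = 1 ✓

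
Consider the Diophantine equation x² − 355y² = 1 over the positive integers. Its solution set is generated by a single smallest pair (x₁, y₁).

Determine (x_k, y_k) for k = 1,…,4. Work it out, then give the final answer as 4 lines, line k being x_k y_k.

[18; 1,5,3,3,1,6,1,3,3,5,1,36] for √355; ℓ=12 ⇒ convergent index 11
step 0: (18, 1)  from 18·(1,0) + (0,1)
…
step 2: (113, 6)  from 5·(19,1) + (18,1)
step 3: (358, 19)  from 3·(113,6) + (19,1)
step 4: (1187, 63)  from 3·(358,19) + (113,6)
step 5: (1545, 82)  from 1·(1187,63) + (358,19)
step 6: (10457, 555)  from 6·(1545,82) + (1187,63)
step 7: (12002, 637)  from 1·(10457,555) + (1545,82)
step 8: (46463, 2466)  from 3·(12002,637) + (10457,555)
step 9: (151391, 8035)  from 3·(46463,2466) + (12002,637)
step 10: (803418, 42641)  from 5·(151391,8035) + (46463,2466)
step 11: (954809, 50676)  from 1·(803418,42641) + (151391,8035)
fundamental: x₁=954809, y₁=50676  (since 911660226481 − 355·2568056976 = 1)
(x_2, y_2) = (954809·954809 + 355·50676·50676, 954809·50676 + 50676·954809) = (1823320452961, 96771801768)
(x_3, y_3) = (954809·1823320452961 + 355·50676·96771801768, 954809·96771801768 + 50676·1823320452961) = (3481845556741524089, 184797174548553948)
(x_4, y_4) = (954809·3481845556741524089 + 355·50676·184797174548553948, 954809·184797174548553948 + 50676·3481845556741524089) = (6648994948371812427335041, 352892010866963721270096)

954809 50676
1823320452961 96771801768
3481845556741524089 184797174548553948
6648994948371812427335041 352892010866963721270096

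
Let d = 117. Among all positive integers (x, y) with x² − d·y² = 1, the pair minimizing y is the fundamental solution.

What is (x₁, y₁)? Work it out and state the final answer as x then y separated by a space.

649 60

√117 → a₀=10, period (1,4,2,4,1,20); ℓ=6 even so k=5
a_0=10:  p_0=10·1+0=10,  q_0=10·0+1=1
a_1=1:  p_1=1·10+1=11,  q_1=1·1+0=1
…
a_4=4:  p_4=4·119+54=530,  q_4=4·11+5=49
a_5=1:  p_5=1·530+119=649,  q_5=1·49+11=60
(x₁, y₁) = (649, 60);  649² − 117·60² = 1 ✓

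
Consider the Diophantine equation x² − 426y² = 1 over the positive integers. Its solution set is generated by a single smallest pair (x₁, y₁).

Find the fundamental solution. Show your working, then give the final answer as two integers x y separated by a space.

88751 4300

[20; 1,1,1,3,2,6,2,3,1,1,1,40] for √426; ℓ=12 ⇒ convergent index 11
step 0: (20, 1)  from 20·(1,0) + (0,1)
step 1: (21, 1)  from 1·(20,1) + (1,0)
step 2: (41, 2)  from 1·(21,1) + (20,1)
step 3: (62, 3)  from 1·(41,2) + (21,1)
…
step 7: (7162, 347)  from 2·(3323,161) + (516,25)
step 8: (24809, 1202)  from 3·(7162,347) + (3323,161)
…
step 10: (56780, 2751)  from 1·(31971,1549) + (24809,1202)
step 11: (88751, 4300)  from 1·(56780,2751) + (31971,1549)
→ (88751, 4300).  Check: 88751²=7876740001, 426·4300²=7876740000, difference 1.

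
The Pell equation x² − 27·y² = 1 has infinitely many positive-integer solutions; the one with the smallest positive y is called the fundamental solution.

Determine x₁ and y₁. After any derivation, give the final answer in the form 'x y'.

√27 → a₀=5, period (5,10); ℓ=2 even so k=1
a_0=5:  p_0=5·1+0=5,  q_0=5·0+1=1
a_1=5:  p_1=5·5+1=26,  q_1=5·1+0=5
(x₁, y₁) = (26, 5);  26² − 27·5² = 1 ✓

26 5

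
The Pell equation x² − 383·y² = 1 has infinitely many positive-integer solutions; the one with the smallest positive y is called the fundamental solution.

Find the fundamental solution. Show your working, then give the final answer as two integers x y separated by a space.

d=383: √d = [19; 1,1,3,19,3,1,1,38] (ℓ=8, even), read p_7/q_7
step 0: (19, 1)  from 19·(1,0) + (0,1)
step 1: (20, 1)  from 1·(19,1) + (1,0)
…
step 4: (2642, 135)  from 19·(137,7) + (39,2)
step 5: (8063, 412)  from 3·(2642,135) + (137,7)
step 6: (10705, 547)  from 1·(8063,412) + (2642,135)
step 7: (18768, 959)  from 1·(10705,547) + (8063,412)
fundamental: x₁=18768, y₁=959  (since 352237824 − 383·919681 = 1)

18768 959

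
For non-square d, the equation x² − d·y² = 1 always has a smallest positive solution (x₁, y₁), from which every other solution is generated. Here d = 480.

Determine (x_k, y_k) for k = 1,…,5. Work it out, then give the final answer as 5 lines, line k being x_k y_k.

[21; 1,9,1,42] for √480; ℓ=4 ⇒ convergent index 3
k=0  a_k=21  p_k/q_k = 21/1
k=1  a_k=1  p_k/q_k = 22/1
k=2  a_k=9  p_k/q_k = 219/10
k=3  a_k=1  p_k/q_k = 241/11
fundamental: x₁=241, y₁=11  (since 58081 − 480·121 = 1)
(241+11√480)^2 = 116161 + 5302√480
(241+11√480)^3 = 55989361 + 2555553√480
(241+11√480)^4 = 26986755841 + 1231771244√480
(241+11√480)^5 = 13007560326001 + 593711184055√480

241 11
116161 5302
55989361 2555553
26986755841 1231771244
13007560326001 593711184055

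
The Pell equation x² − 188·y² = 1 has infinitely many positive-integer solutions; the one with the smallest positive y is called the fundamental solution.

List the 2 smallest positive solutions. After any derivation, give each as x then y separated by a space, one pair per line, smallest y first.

4607 336
42448897 3095904

√188 → a₀=13, period (1,2,2,6,2,2,1,26); ℓ=8 even so k=7
k=0  a_k=13  p_k/q_k = 13/1
…
k=2  a_k=2  p_k/q_k = 41/3
…
k=5  a_k=2  p_k/q_k = 1330/97
k=6  a_k=2  p_k/q_k = 3277/239
k=7  a_k=1  p_k/q_k = 4607/336
(x₁, y₁) = (4607, 336);  4607² − 188·336² = 1 ✓
k=2:  x_2 = 4607·4607+188·336·336 = 42448897,  y_2 = 4607·336+336·4607 = 3095904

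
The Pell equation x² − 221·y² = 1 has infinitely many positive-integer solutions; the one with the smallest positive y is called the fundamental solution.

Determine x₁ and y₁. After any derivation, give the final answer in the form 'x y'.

1665 112

√221 = [14; 1,6,2,6,1,28, …], period ℓ=6 (even) → k=5
k=0  a_k=14  p_k/q_k = 14/1
…
k=2  a_k=6  p_k/q_k = 104/7
k=3  a_k=2  p_k/q_k = 223/15
k=4  a_k=6  p_k/q_k = 1442/97
k=5  a_k=1  p_k/q_k = 1665/112
(x₁, y₁) = (1665, 112);  1665² − 221·112² = 1 ✓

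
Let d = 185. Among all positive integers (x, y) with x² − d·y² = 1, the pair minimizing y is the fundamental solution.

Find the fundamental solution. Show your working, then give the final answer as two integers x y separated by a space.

d=185: √d = [13; 1,1,1,1,26] (ℓ=5, odd), read p_9/q_9
a_0=13:  p_0=13·1+0=13,  q_0=13·0+1=1
a_1=1:  p_1=1·13+1=14,  q_1=1·1+0=1
…
a_3=1:  p_3=1·27+14=41,  q_3=1·2+1=3
a_4=1:  p_4=1·41+27=68,  q_4=1·3+2=5
…
a_8=1:  p_8=1·3686+1877=5563,  q_8=1·271+138=409
a_9=1:  p_9=1·5563+3686=9249,  q_9=1·409+271=680
fundamental: x₁=9249, y₁=680  (since 85544001 − 185·462400 = 1)

9249 680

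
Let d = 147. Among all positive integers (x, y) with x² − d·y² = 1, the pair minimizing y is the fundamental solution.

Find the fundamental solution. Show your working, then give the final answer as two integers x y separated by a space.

97 8

d=147: √d = [12; 8,24] (ℓ=2, even), read p_1/q_1
k=0  a_k=12  p_k/q_k = 12/1
k=1  a_k=8  p_k/q_k = 97/8
fundamental: x₁=97, y₁=8  (since 9409 − 147·64 = 1)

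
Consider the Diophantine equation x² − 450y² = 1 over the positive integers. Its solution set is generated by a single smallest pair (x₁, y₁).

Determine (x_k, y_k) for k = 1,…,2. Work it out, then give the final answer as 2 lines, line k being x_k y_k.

√450 → a₀=21, period (4,1,2,4,2,1,4,42); ℓ=8 even so k=7
k=0  a_k=21  p_k/q_k = 21/1
k=1  a_k=4  p_k/q_k = 85/4
…
k=3  a_k=2  p_k/q_k = 297/14
k=4  a_k=4  p_k/q_k = 1294/61
…
k=6  a_k=1  p_k/q_k = 4179/197
k=7  a_k=4  p_k/q_k = 19601/924
→ (19601, 924).  Check: 19601²=384199201, 450·924²=384199200, difference 1.
(x_2, y_2) = (19601·19601 + 450·924·924, 19601·924 + 924·19601) = (768398401, 36222648)

19601 924
768398401 36222648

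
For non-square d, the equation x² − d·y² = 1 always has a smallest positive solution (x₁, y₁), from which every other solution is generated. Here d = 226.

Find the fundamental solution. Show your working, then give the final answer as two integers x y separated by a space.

451 30

√226 = [15; 30, …], period ℓ=1 (odd) → k=1
k=0  a_k=15  p_k/q_k = 15/1
k=1  a_k=30  p_k/q_k = 451/30
→ (451, 30).  Check: 451²=203401, 226·30²=203400, difference 1.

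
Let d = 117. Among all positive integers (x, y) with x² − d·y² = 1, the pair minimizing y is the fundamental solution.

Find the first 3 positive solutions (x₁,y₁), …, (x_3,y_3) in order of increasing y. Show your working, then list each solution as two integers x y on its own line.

649 60
842401 77880
1093435849 101088180

[10; 1,4,2,4,1,20] for √117; ℓ=6 ⇒ convergent index 5
k=0  a_k=10  p_k/q_k = 10/1
k=1  a_k=1  p_k/q_k = 11/1
…
k=3  a_k=2  p_k/q_k = 119/11
k=4  a_k=4  p_k/q_k = 530/49
k=5  a_k=1  p_k/q_k = 649/60
(x₁, y₁) = (649, 60);  649² − 117·60² = 1 ✓
(x_2, y_2) = (649·649 + 117·60·60, 649·60 + 60·649) = (842401, 77880)
(x_3, y_3) = (649·842401 + 117·60·77880, 649·77880 + 60·842401) = (1093435849, 101088180)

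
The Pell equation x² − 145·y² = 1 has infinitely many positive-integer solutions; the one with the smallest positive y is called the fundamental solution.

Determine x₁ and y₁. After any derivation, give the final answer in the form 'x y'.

289 24

√145 = [12; 24, …], period ℓ=1 (odd) → k=1
step 0: (12, 1)  from 12·(1,0) + (0,1)
step 1: (289, 24)  from 24·(12,1) + (1,0)
(x₁, y₁) = (289, 24);  289² − 145·24² = 1 ✓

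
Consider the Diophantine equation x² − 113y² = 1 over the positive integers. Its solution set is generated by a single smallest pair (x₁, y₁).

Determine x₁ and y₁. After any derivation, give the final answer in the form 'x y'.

1204353 113296

[10; 1,1,1,2,2,1,1,1,20] for √113; ℓ=9 ⇒ convergent index 17
k=0  a_k=10  p_k/q_k = 10/1
k=1  a_k=1  p_k/q_k = 11/1
k=2  a_k=1  p_k/q_k = 21/2
k=3  a_k=1  p_k/q_k = 32/3
k=4  a_k=2  p_k/q_k = 85/8
k=5  a_k=2  p_k/q_k = 202/19
k=6  a_k=1  p_k/q_k = 287/27
k=7  a_k=1  p_k/q_k = 489/46
k=8  a_k=1  p_k/q_k = 776/73
…
k=10  a_k=1  p_k/q_k = 16785/1579
k=11  a_k=1  p_k/q_k = 32794/3085
k=12  a_k=1  p_k/q_k = 49579/4664
k=13  a_k=2  p_k/q_k = 131952/12413
k=14  a_k=2  p_k/q_k = 313483/29490
k=15  a_k=1  p_k/q_k = 445435/41903
k=16  a_k=1  p_k/q_k = 758918/71393
k=17  a_k=1  p_k/q_k = 1204353/113296
→ (1204353, 113296).  Check: 1204353²=1450466148609, 113·113296²=1450466148608, difference 1.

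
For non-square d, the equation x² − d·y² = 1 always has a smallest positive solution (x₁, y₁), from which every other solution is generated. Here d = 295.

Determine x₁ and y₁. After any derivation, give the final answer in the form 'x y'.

[17; 5,1,2,3,2,6,2,3,2,1,5,34] for √295; ℓ=12 ⇒ convergent index 11
i=0: a=17 ⇒ p=17, q=1
i=1: a=5 ⇒ p=86, q=5
…
i=4: a=3 ⇒ p=979, q=57
i=5: a=2 ⇒ p=2250, q=131
…
i=7: a=2 ⇒ p=31208, q=1817
i=8: a=3 ⇒ p=108103, q=6294
…
i=10: a=1 ⇒ p=355517, q=20699
i=11: a=5 ⇒ p=2024999, q=117900
fundamental: x₁=2024999, y₁=117900  (since 4100620950001 − 295·13900410000 = 1)

2024999 117900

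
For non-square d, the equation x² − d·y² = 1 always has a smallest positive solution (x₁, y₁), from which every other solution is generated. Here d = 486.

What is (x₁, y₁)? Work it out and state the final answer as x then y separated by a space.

485 22

√486 = [22; 22,44, …], period ℓ=2 (even) → k=1
i=0: a=22 ⇒ p=22, q=1
i=1: a=22 ⇒ p=485, q=22
fundamental: x₁=485, y₁=22  (since 235225 − 486·484 = 1)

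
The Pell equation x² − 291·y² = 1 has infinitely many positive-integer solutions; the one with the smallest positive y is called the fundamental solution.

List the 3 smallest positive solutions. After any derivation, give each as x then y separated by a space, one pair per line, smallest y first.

[17; 17,34] for √291; ℓ=2 ⇒ convergent index 1
a_0=17:  p_0=17·1+0=17,  q_0=17·0+1=1
a_1=17:  p_1=17·17+1=290,  q_1=17·1+0=17
(x₁, y₁) = (290, 17);  290² − 291·17² = 1 ✓
(x_2, y_2) = (290·290 + 291·17·17, 290·17 + 17·290) = (168199, 9860)
(x_3, y_3) = (290·168199 + 291·17·9860, 290·9860 + 17·168199) = (97555130, 5718783)

290 17
168199 9860
97555130 5718783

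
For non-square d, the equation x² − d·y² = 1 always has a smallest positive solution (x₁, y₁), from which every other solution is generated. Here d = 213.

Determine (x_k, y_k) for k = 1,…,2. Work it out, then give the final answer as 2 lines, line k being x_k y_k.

d=213: √d = [14; 1,1,2,6,1,8,1,6,2,1,1,28] (ℓ=12, even), read p_11/q_11
i=0: a=14 ⇒ p=14, q=1
i=1: a=1 ⇒ p=15, q=1
…
i=5: a=1 ⇒ p=540, q=37
i=6: a=8 ⇒ p=4787, q=328
…
i=8: a=6 ⇒ p=36749, q=2518
…
i=10: a=1 ⇒ p=115574, q=7919
i=11: a=1 ⇒ p=194399, q=13320
(x₁, y₁) = (194399, 13320);  194399² − 213·13320² = 1 ✓
(x_2, y_2) = (194399·194399 + 213·13320·13320, 194399·13320 + 13320·194399) = (75581942401, 5178789360)

194399 13320
75581942401 5178789360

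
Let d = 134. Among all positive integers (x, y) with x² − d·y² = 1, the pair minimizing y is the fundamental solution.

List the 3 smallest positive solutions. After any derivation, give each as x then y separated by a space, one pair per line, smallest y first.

145925 12606
42588211249 3679061100
12429369452874725 1073733982022394

[11; 1,1,2,1,3,…,1,1,22] for √134; ℓ=14 ⇒ convergent index 13
i=0: a=11 ⇒ p=11, q=1
i=1: a=1 ⇒ p=12, q=1
i=2: a=1 ⇒ p=23, q=2
i=3: a=2 ⇒ p=58, q=5
i=4: a=1 ⇒ p=81, q=7
i=5: a=3 ⇒ p=301, q=26
i=6: a=1 ⇒ p=382, q=33
i=7: a=10 ⇒ p=4121, q=356
i=8: a=1 ⇒ p=4503, q=389
…
i=10: a=1 ⇒ p=22133, q=1912
i=11: a=2 ⇒ p=61896, q=5347
i=12: a=1 ⇒ p=84029, q=7259
i=13: a=1 ⇒ p=145925, q=12606
fundamental: x₁=145925, y₁=12606  (since 21294105625 − 134·158911236 = 1)
n=2: (145925,12606)∘(145925,12606) = (145925·145925+134·12606·12606, 145925·12606+12606·145925) = (42588211249,3679061100)
n=3: (42588211249,3679061100)∘(145925,12606) = (145925·42588211249+134·12606·3679061100, 145925·3679061100+12606·42588211249) = (12429369452874725,1073733982022394)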